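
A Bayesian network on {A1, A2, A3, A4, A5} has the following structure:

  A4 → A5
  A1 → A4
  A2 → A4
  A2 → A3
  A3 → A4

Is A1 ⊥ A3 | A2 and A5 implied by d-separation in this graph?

There are 2 undirected paths between A1 and A3; checking each against the conditioning set {A2, A5}:
  1. A1 → A4 ← A3 — A4:collider[open] ⇒ active
  2. A1 → A4 ← A2 → A3 — A4:collider[open]; A2:fork[blocks] ⇒ blocked
Because an active path exists, A1 and A3 are not d-separated.

No — A1 and A3 are not d-separated given {A2, A5}.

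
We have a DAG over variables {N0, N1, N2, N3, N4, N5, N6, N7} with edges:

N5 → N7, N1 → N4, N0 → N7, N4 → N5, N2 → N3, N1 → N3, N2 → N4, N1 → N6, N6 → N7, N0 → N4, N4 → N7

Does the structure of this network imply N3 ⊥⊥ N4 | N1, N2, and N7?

Yes — N3 and N4 are d-separated given {N1, N2, N7}.

5 paths connect N3 and N4; each must be blocked for d-separation to hold:
  1. N3 ← N2 → N4 — N2:fork[blocks] ⇒ blocked
  2. N3 ← N1 → N6 → N7 ← N0 → N4 — N1:fork[blocks]; N6:chain[open]; N7:collider[open]; N0:fork[open] ⇒ blocked
  3. N3 ← N1 → N6 → N7 ← N4 — N1:fork[blocks]; N6:chain[open]; N7:collider[open] ⇒ blocked
  4. N3 ← N1 → N6 → N7 ← N5 ← N4 — N1:fork[blocks]; N6:chain[open]; N7:collider[open]; N5:chain[open] ⇒ blocked
  5. N3 ← N1 → N4 — N1:fork[blocks] ⇒ blocked
All paths are blocked; N3 ⊥ N4 | {N1, N2, N7} holds.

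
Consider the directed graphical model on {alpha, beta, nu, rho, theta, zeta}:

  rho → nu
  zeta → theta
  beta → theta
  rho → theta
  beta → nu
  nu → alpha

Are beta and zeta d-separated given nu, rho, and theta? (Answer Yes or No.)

Enumerating the 2 paths from beta to zeta and testing each for blocking by {nu, rho, theta}:
  1. beta → theta ← zeta — theta:collider[open] ⇒ active
  2. beta → nu ← rho → theta ← zeta — nu:collider[open]; rho:fork[blocks]; theta:collider[open] ⇒ blocked
At least one path is unblocked, so d-separation fails.

No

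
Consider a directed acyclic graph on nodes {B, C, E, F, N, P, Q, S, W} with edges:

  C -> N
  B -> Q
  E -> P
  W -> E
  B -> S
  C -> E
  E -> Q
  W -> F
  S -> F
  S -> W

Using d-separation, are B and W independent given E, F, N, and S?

Enumerating the 3 paths from B to W and testing each for blocking by {E, F, N, S}:
Path 1: B → Q ← E ← W
  Q is a collider here and neither Q nor any of its descendants is conditioned on, so the collider stays closed — the path is blocked at Q.
Path 2: B → S → W
  S is a chain here and S is conditioned on, so the path is blocked at S.
Path 3: B → S → F ← W
  S is a chain here and S is conditioned on, so the path is blocked at S.
All paths are blocked; B ⊥ W | {E, F, N, S} holds.

Yes — B and W are d-separated given {E, F, N, S}.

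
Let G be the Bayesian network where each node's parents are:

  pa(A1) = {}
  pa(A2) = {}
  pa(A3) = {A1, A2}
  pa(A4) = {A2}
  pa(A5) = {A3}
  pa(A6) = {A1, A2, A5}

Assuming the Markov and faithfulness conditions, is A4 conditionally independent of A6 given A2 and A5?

Enumerating the 3 paths from A4 to A6 and testing each for blocking by {A2, A5}:
  1. A4 ← A2 → A6 — A2:fork[blocks] ⇒ blocked
  2. A4 ← A2 → A3 → A5 → A6 — A2:fork[blocks]; A3:chain[open]; A5:chain[blocks] ⇒ blocked
  3. A4 ← A2 → A3 ← A1 → A6 — A2:fork[blocks]; A3:collider[open]; A1:fork[open] ⇒ blocked
Since every path is blocked, d-separation holds.

Yes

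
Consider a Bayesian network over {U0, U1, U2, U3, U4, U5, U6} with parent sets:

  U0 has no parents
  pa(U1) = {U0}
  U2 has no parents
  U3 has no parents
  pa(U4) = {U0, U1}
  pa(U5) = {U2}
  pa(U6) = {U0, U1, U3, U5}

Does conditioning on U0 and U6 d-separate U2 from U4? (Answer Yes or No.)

No

Enumerating the 4 paths from U2 to U4 and testing each for blocking by {U0, U6}:
Path 1: U2 → U5 → U6 ← U0 → U4
  U0 is a fork here and U0 is conditioned on, so the path is blocked at U0.
Path 2: U2 → U5 → U6 ← U0 → U1 → U4
  U0 is a fork here and U0 is conditioned on, so the path is blocked at U0.
Path 3: U2 → U5 → U6 ← U1 ← U0 → U4
  U0 is a fork here and U0 is conditioned on, so the path is blocked at U0.
Path 4: U2 → U5 → U6 ← U1 → U4
  U5 is a chain and U5 is not conditioned on; U6 is a collider and U6 is conditioned on, which opens it; U1 is a fork and U1 is not conditioned on — no node blocks this path, so it is active.
At least one path is unblocked, so d-separation fails.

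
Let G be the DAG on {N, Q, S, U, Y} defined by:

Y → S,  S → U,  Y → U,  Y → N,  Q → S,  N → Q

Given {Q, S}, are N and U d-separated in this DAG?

Enumerating the 4 paths from N to U and testing each for blocking by {Q, S}:
Path 1: N → Q → S → U
  Q is a chain here and Q is conditioned on, so the path is blocked at Q.
Path 2: N → Q → S ← Y → U
  Q is a chain here and Q is conditioned on, so the path is blocked at Q.
Path 3: N ← Y → S → U
  S is a chain here and S is conditioned on, so the path is blocked at S.
Path 4: N ← Y → U
  Y is a fork and Y is not conditioned on — no node blocks this path, so it is active.
Because an active path exists, N and U are not d-separated.

No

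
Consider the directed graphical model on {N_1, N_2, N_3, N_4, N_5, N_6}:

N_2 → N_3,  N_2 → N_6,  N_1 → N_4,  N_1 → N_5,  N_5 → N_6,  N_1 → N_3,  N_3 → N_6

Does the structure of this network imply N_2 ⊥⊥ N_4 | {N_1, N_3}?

Yes

4 paths connect N_2 and N_4; each must be blocked for d-separation to hold:
Path 1: N_2 → N_6 ← N_5 ← N_1 → N_4
  N_6 is a collider here and neither N_6 nor any of its descendants is conditioned on, so the collider stays closed — the path is blocked at N_6.
Path 2: N_2 → N_6 ← N_3 ← N_1 → N_4
  N_6 is a collider here and neither N_6 nor any of its descendants is conditioned on, so the collider stays closed — the path is blocked at N_6.
Path 3: N_2 → N_3 → N_6 ← N_5 ← N_1 → N_4
  N_3 is a chain here and N_3 is conditioned on, so the path is blocked at N_3.
Path 4: N_2 → N_3 ← N_1 → N_4
  N_1 is a fork here and N_1 is conditioned on, so the path is blocked at N_1.
All paths are blocked; N_2 ⊥ N_4 | {N_1, N_3} holds.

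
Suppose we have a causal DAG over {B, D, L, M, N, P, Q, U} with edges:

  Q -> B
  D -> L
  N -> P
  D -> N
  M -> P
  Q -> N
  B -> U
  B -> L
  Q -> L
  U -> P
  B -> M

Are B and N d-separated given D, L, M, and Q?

Yes

Enumerating the 6 paths from B to N and testing each for blocking by {D, L, M, Q}:
  1. B → U → P ← N — U:chain[open]; P:collider[blocks] ⇒ blocked
  2. B ← Q → L ← D → N — Q:fork[blocks]; L:collider[open]; D:fork[blocks] ⇒ blocked
  3. B ← Q → N — Q:fork[blocks] ⇒ blocked
  4. B → M → P ← N — M:chain[blocks]; P:collider[blocks] ⇒ blocked
  5. B → L ← D → N — L:collider[open]; D:fork[blocks] ⇒ blocked
  6. B → L ← Q → N — L:collider[open]; Q:fork[blocks] ⇒ blocked
Since every path is blocked, d-separation holds.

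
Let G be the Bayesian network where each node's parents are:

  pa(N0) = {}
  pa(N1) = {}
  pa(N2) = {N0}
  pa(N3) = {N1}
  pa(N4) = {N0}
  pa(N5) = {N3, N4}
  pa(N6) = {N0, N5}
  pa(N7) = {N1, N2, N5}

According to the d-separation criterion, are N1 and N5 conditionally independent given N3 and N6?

Yes

Enumerating the 4 paths from N1 to N5 and testing each for blocking by {N3, N6}:
  1. N1 → N7 ← N5 — N7:collider[blocks] ⇒ blocked
  2. N1 → N7 ← N2 ← N0 → N6 ← N5 — N7:collider[blocks]; N2:chain[open]; N0:fork[open]; N6:collider[open] ⇒ blocked
  3. N1 → N7 ← N2 ← N0 → N4 → N5 — N7:collider[blocks]; N2:chain[open]; N0:fork[open]; N4:chain[open] ⇒ blocked
  4. N1 → N3 → N5 — N3:chain[blocks] ⇒ blocked
All paths are blocked; N1 ⊥ N5 | {N3, N6} holds.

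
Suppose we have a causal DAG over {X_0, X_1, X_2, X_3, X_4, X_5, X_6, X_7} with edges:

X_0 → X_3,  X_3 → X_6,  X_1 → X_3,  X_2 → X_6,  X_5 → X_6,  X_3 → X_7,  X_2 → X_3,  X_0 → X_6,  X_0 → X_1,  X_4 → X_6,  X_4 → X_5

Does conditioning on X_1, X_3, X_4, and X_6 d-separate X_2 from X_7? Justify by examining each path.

There are 4 undirected paths between X_2 and X_7; checking each against the conditioning set {X_1, X_3, X_4, X_6}:
  1. X_2 → X_3 → X_7 — X_3:chain[blocks] ⇒ blocked
  2. X_2 → X_6 ← X_3 → X_7 — X_6:collider[open]; X_3:fork[blocks] ⇒ blocked
  3. X_2 → X_6 ← X_0 → X_3 → X_7 — X_6:collider[open]; X_0:fork[open]; X_3:chain[blocks] ⇒ blocked
  4. X_2 → X_6 ← X_0 → X_1 → X_3 → X_7 — X_6:collider[open]; X_0:fork[open]; X_1:chain[blocks]; X_3:chain[blocks] ⇒ blocked
Since every path is blocked, d-separation holds.

Yes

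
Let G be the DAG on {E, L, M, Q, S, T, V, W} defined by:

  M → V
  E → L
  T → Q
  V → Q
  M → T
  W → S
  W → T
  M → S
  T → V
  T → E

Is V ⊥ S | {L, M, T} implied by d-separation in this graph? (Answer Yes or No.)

There are 6 undirected paths between V and S; checking each against the conditioning set {L, M, T}:
Path 1: V ← M → T ← W → S
  M is a fork here and M is conditioned on, so the path is blocked at M.
Path 2: V ← M → S
  M is a fork here and M is conditioned on, so the path is blocked at M.
Path 3: V ← T ← M → S
  T is a chain here and T is conditioned on, so the path is blocked at T.
Path 4: V ← T ← W → S
  T is a chain here and T is conditioned on, so the path is blocked at T.
Path 5: V → Q ← T ← M → S
  Q is a collider here and neither Q nor any of its descendants is conditioned on, so the collider stays closed — the path is blocked at Q.
Path 6: V → Q ← T ← W → S
  Q is a collider here and neither Q nor any of its descendants is conditioned on, so the collider stays closed — the path is blocked at Q.
Since every path is blocked, d-separation holds.

Yes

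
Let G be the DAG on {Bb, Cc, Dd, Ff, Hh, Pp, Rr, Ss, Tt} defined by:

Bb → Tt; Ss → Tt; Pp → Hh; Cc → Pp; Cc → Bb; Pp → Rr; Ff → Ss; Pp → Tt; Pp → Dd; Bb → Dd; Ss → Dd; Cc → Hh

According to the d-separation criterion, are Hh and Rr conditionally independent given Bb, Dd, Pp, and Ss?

Yes

6 paths connect Hh and Rr; each must be blocked for d-separation to hold:
  1. Hh ← Pp → Rr — Pp:fork[blocks] ⇒ blocked
  2. Hh ← Cc → Bb → Tt ← Pp → Rr — Cc:fork[open]; Bb:chain[blocks]; Tt:collider[blocks]; Pp:fork[blocks] ⇒ blocked
  3. Hh ← Cc → Bb → Tt ← Ss → Dd ← Pp → Rr — Cc:fork[open]; Bb:chain[blocks]; Tt:collider[blocks]; Ss:fork[blocks]; Dd:collider[open]; Pp:fork[blocks] ⇒ blocked
  4. Hh ← Cc → Bb → Dd ← Pp → Rr — Cc:fork[open]; Bb:chain[blocks]; Dd:collider[open]; Pp:fork[blocks] ⇒ blocked
  5. Hh ← Cc → Bb → Dd ← Ss → Tt ← Pp → Rr — Cc:fork[open]; Bb:chain[blocks]; Dd:collider[open]; Ss:fork[blocks]; Tt:collider[blocks]; Pp:fork[blocks] ⇒ blocked
  6. Hh ← Cc → Pp → Rr — Cc:fork[open]; Pp:chain[blocks] ⇒ blocked
Every path is blocked, so Hh and Rr are d-separated given {Bb, Dd, Pp, Ss}.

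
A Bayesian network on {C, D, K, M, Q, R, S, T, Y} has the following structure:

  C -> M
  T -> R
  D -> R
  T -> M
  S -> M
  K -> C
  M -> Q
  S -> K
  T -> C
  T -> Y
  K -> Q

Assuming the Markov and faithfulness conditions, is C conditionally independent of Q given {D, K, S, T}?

There are 6 undirected paths between C and Q; checking each against the conditioning set {D, K, S, T}:
Path 1: C → M → Q
  M is a chain and M is not conditioned on — no node blocks this path, so it is active.
Path 2: C → M ← S → K → Q
  M is a collider here and neither M nor any of its descendants is conditioned on, so the collider stays closed — the path is blocked at M.
Path 3: C ← T → M → Q
  T is a fork here and T is conditioned on, so the path is blocked at T.
Path 4: C ← T → M ← S → K → Q
  T is a fork here and T is conditioned on, so the path is blocked at T.
Path 5: C ← K → Q
  K is a fork here and K is conditioned on, so the path is blocked at K.
Path 6: C ← K ← S → M → Q
  K is a chain here and K is conditioned on, so the path is blocked at K.
Because an active path exists, C and Q are not d-separated.

No — C and Q are not d-separated given {D, K, S, T}.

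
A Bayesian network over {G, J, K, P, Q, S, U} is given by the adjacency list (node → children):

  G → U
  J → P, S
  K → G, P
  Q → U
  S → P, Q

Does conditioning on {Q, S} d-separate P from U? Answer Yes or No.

No

3 paths connect P and U; each must be blocked for d-separation to hold:
Path 1: P ← S → Q → U
  S is a fork here and S is conditioned on, so the path is blocked at S.
Path 2: P ← K → G → U
  K is a fork and K is not conditioned on; G is a chain and G is not conditioned on — no node blocks this path, so it is active.
Path 3: P ← J → S → Q → U
  S is a chain here and S is conditioned on, so the path is blocked at S.
At least one path is unblocked, so d-separation fails.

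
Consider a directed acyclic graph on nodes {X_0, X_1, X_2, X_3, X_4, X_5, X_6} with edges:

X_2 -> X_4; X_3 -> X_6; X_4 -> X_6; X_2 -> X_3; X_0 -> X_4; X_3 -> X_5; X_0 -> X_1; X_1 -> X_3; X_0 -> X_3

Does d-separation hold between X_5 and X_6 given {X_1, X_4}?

No — X_5 and X_6 are not d-separated given {X_1, X_4}.

There are 4 undirected paths between X_5 and X_6; checking each against the conditioning set {X_1, X_4}:
  1. X_5 ← X_3 → X_6 — X_3:fork[open] ⇒ active
  2. X_5 ← X_3 ← X_1 ← X_0 → X_4 → X_6 — X_3:chain[open]; X_1:chain[blocks]; X_0:fork[open]; X_4:chain[blocks] ⇒ blocked
  3. X_5 ← X_3 ← X_2 → X_4 → X_6 — X_3:chain[open]; X_2:fork[open]; X_4:chain[blocks] ⇒ blocked
  4. X_5 ← X_3 ← X_0 → X_4 → X_6 — X_3:chain[open]; X_0:fork[open]; X_4:chain[blocks] ⇒ blocked
Because an active path exists, X_5 and X_6 are not d-separated.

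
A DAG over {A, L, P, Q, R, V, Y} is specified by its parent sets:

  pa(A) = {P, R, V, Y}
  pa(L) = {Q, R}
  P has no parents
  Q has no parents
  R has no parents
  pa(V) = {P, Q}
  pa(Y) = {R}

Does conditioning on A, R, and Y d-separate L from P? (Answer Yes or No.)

No

We examine all 6 paths between L and P:
Path 1: L ← Q → V → A ← P
  Q is a fork and Q is not conditioned on; V is a chain and V is not conditioned on; A is a collider and A is conditioned on, which opens it — no node blocks this path, so it is active.
Path 2: L ← Q → V ← P
  Q is a fork and Q is not conditioned on; V is a collider and its descendant A is conditioned on, which opens it — no node blocks this path, so it is active.
Path 3: L ← R → A ← V ← P
  R is a fork here and R is conditioned on, so the path is blocked at R.
Path 4: L ← R → A ← P
  R is a fork here and R is conditioned on, so the path is blocked at R.
Path 5: L ← R → Y → A ← V ← P
  R is a fork here and R is conditioned on, so the path is blocked at R.
Path 6: L ← R → Y → A ← P
  R is a fork here and R is conditioned on, so the path is blocked at R.
At least one path is unblocked, so d-separation fails.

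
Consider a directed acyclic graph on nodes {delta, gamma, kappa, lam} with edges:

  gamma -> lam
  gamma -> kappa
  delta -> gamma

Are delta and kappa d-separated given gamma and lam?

Only one path connects delta and kappa:
Path 1: delta → gamma → kappa
  gamma is a chain here and gamma is conditioned on, so the path is blocked at gamma.
All paths are blocked; delta ⊥ kappa | {gamma, lam} holds.

Yes — delta and kappa are d-separated given {gamma, lam}.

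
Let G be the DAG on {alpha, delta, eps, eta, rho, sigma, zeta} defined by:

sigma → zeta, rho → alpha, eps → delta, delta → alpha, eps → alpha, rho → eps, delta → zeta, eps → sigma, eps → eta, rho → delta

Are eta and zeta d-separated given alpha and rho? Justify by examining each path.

Enumerating the 6 paths from eta to zeta and testing each for blocking by {alpha, rho}:
Path 1: eta ← eps → alpha ← rho → delta → zeta
  rho is a fork here and rho is conditioned on, so the path is blocked at rho.
Path 2: eta ← eps → alpha ← delta → zeta
  eps is a fork and eps is not conditioned on; alpha is a collider and alpha is conditioned on, which opens it; delta is a fork and delta is not conditioned on — no node blocks this path, so it is active.
Path 3: eta ← eps ← rho → alpha ← delta → zeta
  rho is a fork here and rho is conditioned on, so the path is blocked at rho.
Path 4: eta ← eps ← rho → delta → zeta
  rho is a fork here and rho is conditioned on, so the path is blocked at rho.
Path 5: eta ← eps → sigma → zeta
  eps is a fork and eps is not conditioned on; sigma is a chain and sigma is not conditioned on — no node blocks this path, so it is active.
Path 6: eta ← eps → delta → zeta
  eps is a fork and eps is not conditioned on; delta is a chain and delta is not conditioned on — no node blocks this path, so it is active.
Since the path eta ← eps → alpha ← delta → zeta is active, eta and zeta are not d-separated given {alpha, rho}.

No — eta and zeta are not d-separated given {alpha, rho}.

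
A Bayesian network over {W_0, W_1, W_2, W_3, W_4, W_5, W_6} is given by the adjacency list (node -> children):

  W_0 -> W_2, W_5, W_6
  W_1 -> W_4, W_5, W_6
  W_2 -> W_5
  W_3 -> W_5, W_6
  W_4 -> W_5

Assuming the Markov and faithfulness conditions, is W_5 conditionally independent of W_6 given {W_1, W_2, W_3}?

No

5 paths connect W_5 and W_6; each must be blocked for d-separation to hold:
Path 1: W_5 ← W_1 → W_6
  W_1 is a fork here and W_1 is conditioned on, so the path is blocked at W_1.
Path 2: W_5 ← W_4 ← W_1 → W_6
  W_1 is a fork here and W_1 is conditioned on, so the path is blocked at W_1.
Path 3: W_5 ← W_2 ← W_0 → W_6
  W_2 is a chain here and W_2 is conditioned on, so the path is blocked at W_2.
Path 4: W_5 ← W_0 → W_6
  W_0 is a fork and W_0 is not conditioned on — no node blocks this path, so it is active.
Path 5: W_5 ← W_3 → W_6
  W_3 is a fork here and W_3 is conditioned on, so the path is blocked at W_3.
Because an active path exists, W_5 and W_6 are not d-separated.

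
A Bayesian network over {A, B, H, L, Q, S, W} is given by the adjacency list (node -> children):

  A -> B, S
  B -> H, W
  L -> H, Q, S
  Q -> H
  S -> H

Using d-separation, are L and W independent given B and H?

Yes — L and W are d-separated given {B, H}.

Enumerating the 6 paths from L to W and testing each for blocking by {B, H}:
Path 1: L → H ← B → W
  B is a fork here and B is conditioned on, so the path is blocked at B.
Path 2: L → H ← S ← A → B → W
  B is a chain here and B is conditioned on, so the path is blocked at B.
Path 3: L → Q → H ← B → W
  B is a fork here and B is conditioned on, so the path is blocked at B.
Path 4: L → Q → H ← S ← A → B → W
  B is a chain here and B is conditioned on, so the path is blocked at B.
Path 5: L → S → H ← B → W
  B is a fork here and B is conditioned on, so the path is blocked at B.
Path 6: L → S ← A → B → W
  B is a chain here and B is conditioned on, so the path is blocked at B.
Every path is blocked, so L and W are d-separated given {B, H}.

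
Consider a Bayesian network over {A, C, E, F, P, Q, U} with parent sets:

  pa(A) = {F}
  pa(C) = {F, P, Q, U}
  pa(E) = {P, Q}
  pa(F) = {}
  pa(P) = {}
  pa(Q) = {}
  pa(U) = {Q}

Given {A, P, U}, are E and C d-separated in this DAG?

Enumerating the 3 paths from E to C and testing each for blocking by {A, P, U}:
Path 1: E ← Q → C
  Q is a fork and Q is not conditioned on — no node blocks this path, so it is active.
Path 2: E ← Q → U → C
  U is a chain here and U is conditioned on, so the path is blocked at U.
Path 3: E ← P → C
  P is a fork here and P is conditioned on, so the path is blocked at P.
Because an active path exists, E and C are not d-separated.

No — E and C are not d-separated given {A, P, U}.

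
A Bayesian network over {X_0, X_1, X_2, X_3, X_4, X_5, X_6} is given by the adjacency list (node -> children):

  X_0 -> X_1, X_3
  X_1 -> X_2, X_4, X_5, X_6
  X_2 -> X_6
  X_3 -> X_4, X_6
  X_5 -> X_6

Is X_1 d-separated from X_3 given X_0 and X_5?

Yes

We examine all 5 paths between X_1 and X_3:
  1. X_1 → X_2 → X_6 ← X_3 — X_2:chain[open]; X_6:collider[blocks] ⇒ blocked
  2. X_1 → X_6 ← X_3 — X_6:collider[blocks] ⇒ blocked
  3. X_1 → X_4 ← X_3 — X_4:collider[blocks] ⇒ blocked
  4. X_1 ← X_0 → X_3 — X_0:fork[blocks] ⇒ blocked
  5. X_1 → X_5 → X_6 ← X_3 — X_5:chain[blocks]; X_6:collider[blocks] ⇒ blocked
Every path is blocked, so X_1 and X_3 are d-separated given {X_0, X_5}.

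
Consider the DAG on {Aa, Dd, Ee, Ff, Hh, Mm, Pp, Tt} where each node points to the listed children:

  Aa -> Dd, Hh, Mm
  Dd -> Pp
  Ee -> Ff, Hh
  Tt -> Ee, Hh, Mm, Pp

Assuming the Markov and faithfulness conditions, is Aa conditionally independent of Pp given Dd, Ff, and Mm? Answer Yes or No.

No

Enumerating the 4 paths from Aa to Pp and testing each for blocking by {Dd, Ff, Mm}:
Path 1: Aa → Dd → Pp
  Dd is a chain here and Dd is conditioned on, so the path is blocked at Dd.
Path 2: Aa → Mm ← Tt → Pp
  Mm is a collider and Mm is conditioned on, which opens it; Tt is a fork and Tt is not conditioned on — no node blocks this path, so it is active.
Path 3: Aa → Hh ← Tt → Pp
  Hh is a collider here and neither Hh nor any of its descendants is conditioned on, so the collider stays closed — the path is blocked at Hh.
Path 4: Aa → Hh ← Ee ← Tt → Pp
  Hh is a collider here and neither Hh nor any of its descendants is conditioned on, so the collider stays closed — the path is blocked at Hh.
Because an active path exists, Aa and Pp are not d-separated.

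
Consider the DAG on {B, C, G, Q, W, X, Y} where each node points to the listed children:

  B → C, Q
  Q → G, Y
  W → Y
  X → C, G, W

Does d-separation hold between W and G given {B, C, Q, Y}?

No

We examine all 4 paths between W and G:
Path 1: W → Y ← Q ← B → C ← X → G
  Q is a chain here and Q is conditioned on, so the path is blocked at Q.
Path 2: W → Y ← Q → G
  Q is a fork here and Q is conditioned on, so the path is blocked at Q.
Path 3: W ← X → C ← B → Q → G
  B is a fork here and B is conditioned on, so the path is blocked at B.
Path 4: W ← X → G
  X is a fork and X is not conditioned on — no node blocks this path, so it is active.
At least one path is unblocked, so d-separation fails.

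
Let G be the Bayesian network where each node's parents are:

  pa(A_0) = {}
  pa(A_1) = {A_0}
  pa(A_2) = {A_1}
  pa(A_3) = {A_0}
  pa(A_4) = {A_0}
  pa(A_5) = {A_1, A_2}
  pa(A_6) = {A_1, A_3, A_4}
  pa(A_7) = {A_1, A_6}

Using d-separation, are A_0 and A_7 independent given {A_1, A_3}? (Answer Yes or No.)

No

There are 6 undirected paths between A_0 and A_7; checking each against the conditioning set {A_1, A_3}:
Path 1: A_0 → A_4 → A_6 → A_7
  A_4 is a chain and A_4 is not conditioned on; A_6 is a chain and A_6 is not conditioned on — no node blocks this path, so it is active.
Path 2: A_0 → A_4 → A_6 ← A_1 → A_7
  A_6 is a collider here and neither A_6 nor any of its descendants is conditioned on, so the collider stays closed — the path is blocked at A_6.
Path 3: A_0 → A_1 → A_6 → A_7
  A_1 is a chain here and A_1 is conditioned on, so the path is blocked at A_1.
Path 4: A_0 → A_1 → A_7
  A_1 is a chain here and A_1 is conditioned on, so the path is blocked at A_1.
Path 5: A_0 → A_3 → A_6 → A_7
  A_3 is a chain here and A_3 is conditioned on, so the path is blocked at A_3.
Path 6: A_0 → A_3 → A_6 ← A_1 → A_7
  A_3 is a chain here and A_3 is conditioned on, so the path is blocked at A_3.
Since the path A_0 → A_4 → A_6 → A_7 is active, A_0 and A_7 are not d-separated given {A_1, A_3}.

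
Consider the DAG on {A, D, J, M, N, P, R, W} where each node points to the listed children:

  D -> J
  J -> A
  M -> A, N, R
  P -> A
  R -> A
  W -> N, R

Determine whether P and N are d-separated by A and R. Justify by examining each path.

No

Enumerating the 4 paths from P to N and testing each for blocking by {A, R}:
Path 1: P → A ← R ← W → N
  R is a chain here and R is conditioned on, so the path is blocked at R.
Path 2: P → A ← R ← M → N
  R is a chain here and R is conditioned on, so the path is blocked at R.
Path 3: P → A ← M → R ← W → N
  A is a collider and A is conditioned on, which opens it; M is a fork and M is not conditioned on; R is a collider and R is conditioned on, which opens it; W is a fork and W is not conditioned on — no node blocks this path, so it is active.
Path 4: P → A ← M → N
  A is a collider and A is conditioned on, which opens it; M is a fork and M is not conditioned on — no node blocks this path, so it is active.
Since the path P → A ← M → R ← W → N is active, P and N are not d-separated given {A, R}.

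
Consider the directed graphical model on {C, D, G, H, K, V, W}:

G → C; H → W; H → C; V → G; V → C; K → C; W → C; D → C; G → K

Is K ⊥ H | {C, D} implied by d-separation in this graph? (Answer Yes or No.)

No

6 paths connect K and H; each must be blocked for d-separation to hold:
Path 1: K ← G → C ← W ← H
  G is a fork and G is not conditioned on; C is a collider and C is conditioned on, which opens it; W is a chain and W is not conditioned on — no node blocks this path, so it is active.
Path 2: K ← G → C ← H
  G is a fork and G is not conditioned on; C is a collider and C is conditioned on, which opens it — no node blocks this path, so it is active.
Path 3: K ← G ← V → C ← W ← H
  G is a chain and G is not conditioned on; V is a fork and V is not conditioned on; C is a collider and C is conditioned on, which opens it; W is a chain and W is not conditioned on — no node blocks this path, so it is active.
Path 4: K ← G ← V → C ← H
  G is a chain and G is not conditioned on; V is a fork and V is not conditioned on; C is a collider and C is conditioned on, which opens it — no node blocks this path, so it is active.
Path 5: K → C ← W ← H
  C is a collider and C is conditioned on, which opens it; W is a chain and W is not conditioned on — no node blocks this path, so it is active.
Path 6: K → C ← H
  C is a collider and C is conditioned on, which opens it — no node blocks this path, so it is active.
Because an active path exists, K and H are not d-separated.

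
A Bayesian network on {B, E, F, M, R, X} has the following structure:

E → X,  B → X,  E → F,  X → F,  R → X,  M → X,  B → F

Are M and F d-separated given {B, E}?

We examine all 3 paths between M and F:
Path 1: M → X → F
  X is a chain and X is not conditioned on — no node blocks this path, so it is active.
Path 2: M → X ← E → F
  X is a collider here and neither X nor any of its descendants is conditioned on, so the collider stays closed — the path is blocked at X.
Path 3: M → X ← B → F
  X is a collider here and neither X nor any of its descendants is conditioned on, so the collider stays closed — the path is blocked at X.
At least one path is unblocked, so d-separation fails.

No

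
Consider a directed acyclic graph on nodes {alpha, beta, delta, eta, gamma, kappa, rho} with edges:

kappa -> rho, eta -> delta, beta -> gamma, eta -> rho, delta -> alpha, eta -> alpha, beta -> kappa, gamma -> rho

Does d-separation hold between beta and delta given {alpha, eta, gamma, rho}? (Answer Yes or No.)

Enumerating the 4 paths from beta to delta and testing each for blocking by {alpha, eta, gamma, rho}:
Path 1: beta → gamma → rho ← eta → alpha ← delta
  gamma is a chain here and gamma is conditioned on, so the path is blocked at gamma.
Path 2: beta → gamma → rho ← eta → delta
  gamma is a chain here and gamma is conditioned on, so the path is blocked at gamma.
Path 3: beta → kappa → rho ← eta → alpha ← delta
  eta is a fork here and eta is conditioned on, so the path is blocked at eta.
Path 4: beta → kappa → rho ← eta → delta
  eta is a fork here and eta is conditioned on, so the path is blocked at eta.
All paths are blocked; beta ⊥ delta | {alpha, eta, gamma, rho} holds.

Yes — beta and delta are d-separated given {alpha, eta, gamma, rho}.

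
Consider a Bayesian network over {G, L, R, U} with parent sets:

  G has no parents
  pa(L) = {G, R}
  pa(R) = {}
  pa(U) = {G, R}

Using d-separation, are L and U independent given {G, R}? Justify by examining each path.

Enumerating the 2 paths from L to U and testing each for blocking by {G, R}:
Path 1: L ← G → U
  G is a fork here and G is conditioned on, so the path is blocked at G.
Path 2: L ← R → U
  R is a fork here and R is conditioned on, so the path is blocked at R.
All paths are blocked; L ⊥ U | {G, R} holds.

Yes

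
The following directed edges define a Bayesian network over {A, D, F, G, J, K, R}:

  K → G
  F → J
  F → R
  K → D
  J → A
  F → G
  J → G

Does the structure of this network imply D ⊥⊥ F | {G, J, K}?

Yes

2 paths connect D and F; each must be blocked for d-separation to hold:
Path 1: D ← K → G ← J ← F
  K is a fork here and K is conditioned on, so the path is blocked at K.
Path 2: D ← K → G ← F
  K is a fork here and K is conditioned on, so the path is blocked at K.
Since every path is blocked, d-separation holds.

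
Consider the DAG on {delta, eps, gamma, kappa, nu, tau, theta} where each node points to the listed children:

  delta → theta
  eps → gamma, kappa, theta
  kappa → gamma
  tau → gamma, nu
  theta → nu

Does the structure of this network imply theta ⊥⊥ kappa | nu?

No

There are 4 undirected paths between theta and kappa; checking each against the conditioning set {nu}:
  1. theta → nu ← tau → gamma ← eps → kappa — nu:collider[open]; tau:fork[open]; gamma:collider[blocks]; eps:fork[open] ⇒ blocked
  2. theta → nu ← tau → gamma ← kappa — nu:collider[open]; tau:fork[open]; gamma:collider[blocks] ⇒ blocked
  3. theta ← eps → gamma ← kappa — eps:fork[open]; gamma:collider[blocks] ⇒ blocked
  4. theta ← eps → kappa — eps:fork[open] ⇒ active
Because an active path exists, theta and kappa are not d-separated.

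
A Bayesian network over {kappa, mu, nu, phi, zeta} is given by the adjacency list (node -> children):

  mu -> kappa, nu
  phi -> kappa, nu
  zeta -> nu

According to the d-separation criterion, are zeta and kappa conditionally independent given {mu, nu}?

We examine all 2 paths between zeta and kappa:
Path 1: zeta → nu ← mu → kappa
  mu is a fork here and mu is conditioned on, so the path is blocked at mu.
Path 2: zeta → nu ← phi → kappa
  nu is a collider and nu is conditioned on, which opens it; phi is a fork and phi is not conditioned on — no node blocks this path, so it is active.
Because an active path exists, zeta and kappa are not d-separated.

No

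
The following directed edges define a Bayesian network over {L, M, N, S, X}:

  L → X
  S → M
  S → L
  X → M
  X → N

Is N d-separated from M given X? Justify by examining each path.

Yes — N and M are d-separated given {X}.

Enumerating the 2 paths from N to M and testing each for blocking by {X}:
Path 1: N ← X ← L ← S → M
  X is a chain here and X is conditioned on, so the path is blocked at X.
Path 2: N ← X → M
  X is a fork here and X is conditioned on, so the path is blocked at X.
All paths are blocked; N ⊥ M | {X} holds.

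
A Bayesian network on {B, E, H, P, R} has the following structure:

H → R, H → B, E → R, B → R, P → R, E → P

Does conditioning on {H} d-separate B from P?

There are 4 undirected paths between B and P; checking each against the conditioning set {H}:
  1. B → R ← E → P — R:collider[blocks]; E:fork[open] ⇒ blocked
  2. B → R ← P — R:collider[blocks] ⇒ blocked
  3. B ← H → R ← E → P — H:fork[blocks]; R:collider[blocks]; E:fork[open] ⇒ blocked
  4. B ← H → R ← P — H:fork[blocks]; R:collider[blocks] ⇒ blocked
All paths are blocked; B ⊥ P | {H} holds.

Yes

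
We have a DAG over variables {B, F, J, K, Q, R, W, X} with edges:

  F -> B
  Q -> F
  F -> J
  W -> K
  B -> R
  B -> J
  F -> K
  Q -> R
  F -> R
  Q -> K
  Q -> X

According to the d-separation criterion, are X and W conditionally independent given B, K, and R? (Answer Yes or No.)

There are 5 undirected paths between X and W; checking each against the conditioning set {B, K, R}:
Path 1: X ← Q → F → K ← W
  Q is a fork and Q is not conditioned on; F is a chain and F is not conditioned on; K is a collider and K is conditioned on, which opens it — no node blocks this path, so it is active.
Path 2: X ← Q → R ← B ← F → K ← W
  B is a chain here and B is conditioned on, so the path is blocked at B.
Path 3: X ← Q → R ← B → J ← F → K ← W
  B is a fork here and B is conditioned on, so the path is blocked at B.
Path 4: X ← Q → R ← F → K ← W
  Q is a fork and Q is not conditioned on; R is a collider and R is conditioned on, which opens it; F is a fork and F is not conditioned on; K is a collider and K is conditioned on, which opens it — no node blocks this path, so it is active.
Path 5: X ← Q → K ← W
  Q is a fork and Q is not conditioned on; K is a collider and K is conditioned on, which opens it — no node blocks this path, so it is active.
Because an active path exists, X and W are not d-separated.

No — X and W are not d-separated given {B, K, R}.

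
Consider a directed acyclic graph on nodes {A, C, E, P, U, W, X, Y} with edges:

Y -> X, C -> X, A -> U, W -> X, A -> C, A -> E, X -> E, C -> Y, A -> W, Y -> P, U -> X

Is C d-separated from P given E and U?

There are 5 undirected paths between C and P; checking each against the conditioning set {E, U}:
Path 1: C → Y → P
  Y is a chain and Y is not conditioned on — no node blocks this path, so it is active.
Path 2: C ← A → W → X ← Y → P
  A is a fork and A is not conditioned on; W is a chain and W is not conditioned on; X is a collider and its descendant E is conditioned on, which opens it; Y is a fork and Y is not conditioned on — no node blocks this path, so it is active.
Path 3: C ← A → U → X ← Y → P
  U is a chain here and U is conditioned on, so the path is blocked at U.
Path 4: C ← A → E ← X ← Y → P
  A is a fork and A is not conditioned on; E is a collider and E is conditioned on, which opens it; X is a chain and X is not conditioned on; Y is a fork and Y is not conditioned on — no node blocks this path, so it is active.
Path 5: C → X ← Y → P
  X is a collider and its descendant E is conditioned on, which opens it; Y is a fork and Y is not conditioned on — no node blocks this path, so it is active.
Since the path C → Y → P is active, C and P are not d-separated given {E, U}.

No — C and P are not d-separated given {E, U}.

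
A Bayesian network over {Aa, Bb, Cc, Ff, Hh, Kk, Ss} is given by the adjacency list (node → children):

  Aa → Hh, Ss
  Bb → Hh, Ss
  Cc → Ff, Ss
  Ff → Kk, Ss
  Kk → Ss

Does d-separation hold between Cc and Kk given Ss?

No

We examine all 4 paths between Cc and Kk:
  1. Cc → Ss ← Kk — Ss:collider[open] ⇒ active
  2. Cc → Ss ← Ff → Kk — Ss:collider[open]; Ff:fork[open] ⇒ active
  3. Cc → Ff → Kk — Ff:chain[open] ⇒ active
  4. Cc → Ff → Ss ← Kk — Ff:chain[open]; Ss:collider[open] ⇒ active
Since the path Cc → Ss ← Kk is active, Cc and Kk are not d-separated given {Ss}.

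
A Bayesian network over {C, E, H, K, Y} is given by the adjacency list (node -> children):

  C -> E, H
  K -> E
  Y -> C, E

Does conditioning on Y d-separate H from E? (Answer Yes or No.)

There are 2 undirected paths between H and E; checking each against the conditioning set {Y}:
  1. H ← C ← Y → E — C:chain[open]; Y:fork[blocks] ⇒ blocked
  2. H ← C → E — C:fork[open] ⇒ active
At least one path is unblocked, so d-separation fails.

No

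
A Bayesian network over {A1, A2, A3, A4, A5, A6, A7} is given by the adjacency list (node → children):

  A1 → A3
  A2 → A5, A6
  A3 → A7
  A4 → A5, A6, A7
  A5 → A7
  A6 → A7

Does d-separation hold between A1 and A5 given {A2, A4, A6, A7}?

No

We examine all 5 paths between A1 and A5:
  1. A1 → A3 → A7 ← A4 → A5 — A3:chain[open]; A7:collider[open]; A4:fork[blocks] ⇒ blocked
  2. A1 → A3 → A7 ← A4 → A6 ← A2 → A5 — A3:chain[open]; A7:collider[open]; A4:fork[blocks]; A6:collider[open]; A2:fork[blocks] ⇒ blocked
  3. A1 → A3 → A7 ← A5 — A3:chain[open]; A7:collider[open] ⇒ active
  4. A1 → A3 → A7 ← A6 ← A4 → A5 — A3:chain[open]; A7:collider[open]; A6:chain[blocks]; A4:fork[blocks] ⇒ blocked
  5. A1 → A3 → A7 ← A6 ← A2 → A5 — A3:chain[open]; A7:collider[open]; A6:chain[blocks]; A2:fork[blocks] ⇒ blocked
Because an active path exists, A1 and A5 are not d-separated.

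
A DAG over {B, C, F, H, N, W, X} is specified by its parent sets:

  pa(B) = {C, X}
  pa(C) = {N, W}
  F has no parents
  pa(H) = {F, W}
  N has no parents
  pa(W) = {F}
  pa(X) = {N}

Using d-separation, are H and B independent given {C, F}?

There are 4 undirected paths between H and B; checking each against the conditioning set {C, F}:
Path 1: H ← F → W → C → B
  F is a fork here and F is conditioned on, so the path is blocked at F.
Path 2: H ← F → W → C ← N → X → B
  F is a fork here and F is conditioned on, so the path is blocked at F.
Path 3: H ← W → C → B
  C is a chain here and C is conditioned on, so the path is blocked at C.
Path 4: H ← W → C ← N → X → B
  W is a fork and W is not conditioned on; C is a collider and C is conditioned on, which opens it; N is a fork and N is not conditioned on; X is a chain and X is not conditioned on — no node blocks this path, so it is active.
Since the path H ← W → C ← N → X → B is active, H and B are not d-separated given {C, F}.

No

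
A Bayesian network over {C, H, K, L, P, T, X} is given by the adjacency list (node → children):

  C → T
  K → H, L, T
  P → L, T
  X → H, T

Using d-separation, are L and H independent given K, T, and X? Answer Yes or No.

There are 4 undirected paths between L and H; checking each against the conditioning set {K, T, X}:
Path 1: L ← P → T ← K → H
  K is a fork here and K is conditioned on, so the path is blocked at K.
Path 2: L ← P → T ← X → H
  X is a fork here and X is conditioned on, so the path is blocked at X.
Path 3: L ← K → H
  K is a fork here and K is conditioned on, so the path is blocked at K.
Path 4: L ← K → T ← X → H
  K is a fork here and K is conditioned on, so the path is blocked at K.
Since every path is blocked, d-separation holds.

Yes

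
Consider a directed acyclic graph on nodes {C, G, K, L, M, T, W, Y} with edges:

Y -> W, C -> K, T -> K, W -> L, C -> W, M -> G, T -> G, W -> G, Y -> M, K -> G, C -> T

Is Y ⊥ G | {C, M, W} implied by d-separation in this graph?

Yes

6 paths connect Y and G; each must be blocked for d-separation to hold:
  1. Y → M → G — M:chain[blocks] ⇒ blocked
  2. Y → W → G — W:chain[blocks] ⇒ blocked
  3. Y → W ← C → K → G — W:collider[open]; C:fork[blocks]; K:chain[open] ⇒ blocked
  4. Y → W ← C → K ← T → G — W:collider[open]; C:fork[blocks]; K:collider[blocks]; T:fork[open] ⇒ blocked
  5. Y → W ← C → T → G — W:collider[open]; C:fork[blocks]; T:chain[open] ⇒ blocked
  6. Y → W ← C → T → K → G — W:collider[open]; C:fork[blocks]; T:chain[open]; K:chain[open] ⇒ blocked
Since every path is blocked, d-separation holds.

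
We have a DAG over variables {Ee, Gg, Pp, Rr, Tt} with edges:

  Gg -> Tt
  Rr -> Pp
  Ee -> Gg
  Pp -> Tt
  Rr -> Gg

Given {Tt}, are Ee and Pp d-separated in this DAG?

No — Ee and Pp are not d-separated given {Tt}.

We examine all 2 paths between Ee and Pp:
Path 1: Ee → Gg → Tt ← Pp
  Gg is a chain and Gg is not conditioned on; Tt is a collider and Tt is conditioned on, which opens it — no node blocks this path, so it is active.
Path 2: Ee → Gg ← Rr → Pp
  Gg is a collider and its descendant Tt is conditioned on, which opens it; Rr is a fork and Rr is not conditioned on — no node blocks this path, so it is active.
Since the path Ee → Gg → Tt ← Pp is active, Ee and Pp are not d-separated given {Tt}.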